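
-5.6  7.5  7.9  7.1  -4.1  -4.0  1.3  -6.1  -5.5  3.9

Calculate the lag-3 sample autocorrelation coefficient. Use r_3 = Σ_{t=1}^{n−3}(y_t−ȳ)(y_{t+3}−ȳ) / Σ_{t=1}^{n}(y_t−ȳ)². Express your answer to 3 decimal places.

-0.129

Mean ȳ = (-5.6 + 7.5 + 7.9 + 7.1 − 4.1 − 4.0 + 1.3 − 6.1 − 5.5 + 3.9)/10 = 0.2400
Numerator Σ_{t=1}^{7}(y_t−ȳ)(y_{t+3}−ȳ) = -41.0448
Denominator Σ(y_t−ȳ)² = 317.0240
r_3 = -41.0448 / 317.0240 = -0.129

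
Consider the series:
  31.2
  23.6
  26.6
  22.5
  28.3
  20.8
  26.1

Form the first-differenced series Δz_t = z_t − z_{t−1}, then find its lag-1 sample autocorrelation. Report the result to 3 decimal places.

-0.736

First differences Δz: -7.6, 3.0, -4.1, 5.8, -7.5, 5.3
Mean of differences = -0.8500
Numerator Σ(Δz_t−Δz̄)(Δz_{t+1}−Δz̄) = -145.2325
Denominator Σ(Δz_t−Δz̄)² = 197.2150
r_1(Δz) = -145.2325 / 197.2150 = -0.736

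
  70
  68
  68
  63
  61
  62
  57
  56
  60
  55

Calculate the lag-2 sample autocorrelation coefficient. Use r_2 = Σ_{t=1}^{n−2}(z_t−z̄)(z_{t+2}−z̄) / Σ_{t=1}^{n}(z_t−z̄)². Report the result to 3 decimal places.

Mean z̄ = (70 + 68 + 68 + 63 + 61 + 62 + 57 + 56 + 60 + 55)/10 = 62.0000
Numerator Σ_{t=1}^{8}(z_t−z̄)(z_{t+2}−z̄) = 105.0000
Denominator Σ(z_t−z̄)² = 252.0000
r_2 = 105.0000 / 252.0000 = 0.417

0.417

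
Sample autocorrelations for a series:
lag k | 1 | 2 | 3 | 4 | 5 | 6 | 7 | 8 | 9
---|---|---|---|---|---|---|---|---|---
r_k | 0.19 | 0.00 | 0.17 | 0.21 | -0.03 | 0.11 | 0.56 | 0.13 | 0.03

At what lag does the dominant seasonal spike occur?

The largest autocorrelation is r_7 = 0.56; the remaining lags stay at or below 0.21.
The dominant spike at lag 7 indicates a seasonal period of 7.

7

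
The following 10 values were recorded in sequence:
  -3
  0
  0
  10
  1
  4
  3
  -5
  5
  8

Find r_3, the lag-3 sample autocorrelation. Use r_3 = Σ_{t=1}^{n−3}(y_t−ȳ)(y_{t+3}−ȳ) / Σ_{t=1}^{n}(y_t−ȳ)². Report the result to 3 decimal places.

Mean ȳ = (-3 + 0 + 0 + 10 + 1 + 4 + 3 − 5 + 5 + 8)/10 = 2.3000
Numerator Σ_{t=1}^{7}(y_t−ȳ)(y_{t+3}−ȳ) = -18.2700
Denominator Σ(y_t−ȳ)² = 196.1000
r_3 = -18.2700 / 196.1000 = -0.093

-0.093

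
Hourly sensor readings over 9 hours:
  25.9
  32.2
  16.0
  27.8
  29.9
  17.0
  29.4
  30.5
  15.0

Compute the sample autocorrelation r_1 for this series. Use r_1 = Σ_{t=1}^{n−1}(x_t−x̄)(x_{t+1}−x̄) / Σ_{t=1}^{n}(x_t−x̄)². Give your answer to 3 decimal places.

-0.459

Mean x̄ = (25.9 + 32.2 + 16.0 + 27.8 + 29.9 + 17.0 + 29.4 + 30.5 + 15.0)/9 = 24.8556
Numerator Σ_{t=1}^{8}(x_t−x̄)(x_{t+1}−x̄) = -173.8942
Denominator Σ(x_t−x̄)² = 378.9222
r_1 = -173.8942 / 378.9222 = -0.459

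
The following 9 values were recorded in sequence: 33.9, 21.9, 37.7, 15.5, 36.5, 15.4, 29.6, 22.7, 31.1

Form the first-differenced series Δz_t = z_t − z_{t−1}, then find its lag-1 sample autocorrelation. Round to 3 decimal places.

First differences Δz: -12.0, 15.8, -22.2, 21.0, -21.1, 14.2, -6.9, 8.4
Mean of differences = -0.3500
Numerator Σ(Δz_t−Δz̄)(Δz_{t+1}−Δz̄) = -1905.0625
Denominator Σ(Δz_t−Δz̄)² = 2091.5200
r_1(Δz) = -1905.0625 / 2091.5200 = -0.911

-0.911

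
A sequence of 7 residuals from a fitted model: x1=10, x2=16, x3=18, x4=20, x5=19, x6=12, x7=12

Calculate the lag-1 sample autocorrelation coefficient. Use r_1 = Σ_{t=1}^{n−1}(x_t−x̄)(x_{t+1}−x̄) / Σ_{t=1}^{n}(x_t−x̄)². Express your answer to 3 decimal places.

0.290

Mean x̄ = (10 + 16 + 18 + 20 + 19 + 12 + 12)/7 = 15.2857
Deviations from mean: -5.2857, 0.7143, 2.7143, 4.7143, 3.7143, -3.2857, -3.2857
Numerator Σ_{t=1}^{6}(x_t−x̄)(x_{t+1}−x̄) = 27.0612
Denominator Σ(x_t−x̄)² = 93.4286
r_1 = 27.0612 / 93.4286 = 0.290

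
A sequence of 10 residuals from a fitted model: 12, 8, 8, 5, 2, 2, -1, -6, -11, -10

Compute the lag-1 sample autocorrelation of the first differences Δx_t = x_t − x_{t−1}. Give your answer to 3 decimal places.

First differences Δx: -4, 0, -3, -3, 0, -3, -5, -5, 1
Mean of differences = -2.4444
Numerator Σ(Δx_t−Δx̄)(Δx_{t+1}−Δx̄) = -8.4198
Denominator Σ(Δx_t−Δx̄)² = 40.2222
r_1(Δx) = -8.4198 / 40.2222 = -0.209

-0.209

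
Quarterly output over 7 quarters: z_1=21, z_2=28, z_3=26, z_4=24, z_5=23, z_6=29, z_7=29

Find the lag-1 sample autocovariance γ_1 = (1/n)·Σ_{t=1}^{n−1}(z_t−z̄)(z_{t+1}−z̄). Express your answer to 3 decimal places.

Mean z̄ = (21 + 28 + 26 + 24 + 23 + 29 + 29)/7 = 25.7143
Deviations: -4.7143, 2.2857, 0.2857, -1.7143, -2.7143, 3.2857, 3.2857
Σ_{t=1}^{6}(z_t−z̄)(z_{t+1}−z̄) = -4.0816
γ_1 = -4.0816 / 7 = -0.583

-0.583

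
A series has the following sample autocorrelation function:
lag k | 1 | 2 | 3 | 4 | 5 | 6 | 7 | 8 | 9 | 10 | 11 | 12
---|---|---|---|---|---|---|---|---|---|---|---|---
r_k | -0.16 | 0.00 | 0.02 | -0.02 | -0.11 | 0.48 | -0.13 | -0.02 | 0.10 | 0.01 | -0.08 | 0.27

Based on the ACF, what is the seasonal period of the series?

The largest autocorrelation is r_6 = 0.48, with a weaker echo at lag 12 (0.27); the remaining lags stay at or below 0.10.
The dominant spike at lag 6 indicates a seasonal period of 6.

6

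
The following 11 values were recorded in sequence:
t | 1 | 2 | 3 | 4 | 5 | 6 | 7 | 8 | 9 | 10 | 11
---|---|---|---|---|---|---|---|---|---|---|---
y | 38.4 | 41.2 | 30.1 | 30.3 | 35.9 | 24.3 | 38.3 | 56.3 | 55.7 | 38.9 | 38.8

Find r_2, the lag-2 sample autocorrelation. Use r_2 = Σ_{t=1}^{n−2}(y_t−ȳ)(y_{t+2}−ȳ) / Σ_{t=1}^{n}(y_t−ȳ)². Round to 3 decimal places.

-0.132

Mean ȳ = (38.4 + 41.2 + 30.1 + 30.3 + 35.9 + 24.3 + 38.3 + 56.3 + 55.7 + 38.9 + 38.8)/11 = 38.9273
Numerator Σ_{t=1}^{9}(y_t−ȳ)(y_{t+2}−ȳ) = -127.3833
Denominator Σ(y_t−ȳ)² = 964.4618
r_2 = -127.3833 / 964.4618 = -0.132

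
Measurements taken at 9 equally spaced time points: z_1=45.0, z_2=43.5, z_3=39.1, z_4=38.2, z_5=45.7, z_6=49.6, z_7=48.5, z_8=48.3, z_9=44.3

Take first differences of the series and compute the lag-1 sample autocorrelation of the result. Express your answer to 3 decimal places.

0.272

First differences Δz: -1.5, -4.4, -0.9, 7.5, 3.9, -1.1, -0.2, -4.0
Mean of differences = -0.0875
Numerator Σ(Δz_t−Δz̄)(Δz_{t+1}−Δz̄) = 30.2023
Denominator Σ(Δz_t−Δz̄)² = 111.0688
r_1(Δz) = 30.2023 / 111.0688 = 0.272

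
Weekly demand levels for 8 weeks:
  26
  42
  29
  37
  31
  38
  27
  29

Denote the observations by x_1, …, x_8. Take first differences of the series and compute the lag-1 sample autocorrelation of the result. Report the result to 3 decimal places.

First differences Δx: 16, -13, 8, -6, 7, -11, 2
Mean of differences = 0.4286
Numerator Σ(Δx_t−Δx̄)(Δx_{t+1}−Δx̄) = -494.7551
Denominator Σ(Δx_t−Δx̄)² = 697.7143
r_1(Δx) = -494.7551 / 697.7143 = -0.709

-0.709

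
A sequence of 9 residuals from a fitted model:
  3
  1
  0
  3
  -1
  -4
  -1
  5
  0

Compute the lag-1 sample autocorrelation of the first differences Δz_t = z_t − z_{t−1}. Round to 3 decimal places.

-0.191

First differences Δz: -2, -1, 3, -4, -3, 3, 6, -5
Mean of differences = -0.3750
Numerator Σ(Δz_t−Δz̄)(Δz_{t+1}−Δz̄) = -20.6406
Denominator Σ(Δz_t−Δz̄)² = 107.8750
r_1(Δz) = -20.6406 / 107.8750 = -0.191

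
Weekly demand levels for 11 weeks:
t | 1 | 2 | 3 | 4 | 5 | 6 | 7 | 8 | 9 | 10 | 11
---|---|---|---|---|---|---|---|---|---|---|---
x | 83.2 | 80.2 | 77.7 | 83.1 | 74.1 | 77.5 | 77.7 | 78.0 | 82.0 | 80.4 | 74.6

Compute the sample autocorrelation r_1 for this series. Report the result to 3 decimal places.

Mean x̄ = (83.2 + 80.2 + 77.7 + 83.1 + 74.1 + 77.5 + 77.7 + 78.0 + 82.0 + 80.4 + 74.6)/11 = 78.9545
Numerator Σ_{t=1}^{10}(x_t−x̄)(x_{t+1}−x̄) = -16.3157
Denominator Σ(x_t−x̄)² = 96.8273
r_1 = -16.3157 / 96.8273 = -0.169

-0.169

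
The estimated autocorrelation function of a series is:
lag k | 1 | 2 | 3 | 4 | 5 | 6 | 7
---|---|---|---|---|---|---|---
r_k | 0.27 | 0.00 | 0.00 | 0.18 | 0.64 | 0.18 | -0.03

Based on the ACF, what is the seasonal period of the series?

The largest autocorrelation is r_5 = 0.64; the remaining lags stay at or below 0.27. The elevated value at lag 1 (0.27), dropping to 0.00 at lag 2, reflects decaying short-term dependence rather than seasonality.
The dominant spike at lag 5 indicates a seasonal period of 5.

5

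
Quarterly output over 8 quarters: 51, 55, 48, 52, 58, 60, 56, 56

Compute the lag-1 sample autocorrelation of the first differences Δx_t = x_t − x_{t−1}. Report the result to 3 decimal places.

-0.219

First differences Δx: 4, -7, 4, 6, 2, -4, 0
Mean of differences = 0.7143
Numerator Σ(Δx_t−Δx̄)(Δx_{t+1}−Δx̄) = -29.2245
Denominator Σ(Δx_t−Δx̄)² = 133.4286
r_1(Δx) = -29.2245 / 133.4286 = -0.219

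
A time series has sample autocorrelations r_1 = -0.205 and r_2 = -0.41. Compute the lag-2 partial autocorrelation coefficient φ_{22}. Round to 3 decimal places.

φ_{22} = (r_2 − r_1²) / (1 − r_1²)
r_1² = (-0.205)² = 0.042025
Numerator = -0.41 − 0.0420 = -0.4520; denominator = 1 − 0.0420 = 0.9580
φ_{22} = -0.4520 / 0.9580 = -0.472

-0.472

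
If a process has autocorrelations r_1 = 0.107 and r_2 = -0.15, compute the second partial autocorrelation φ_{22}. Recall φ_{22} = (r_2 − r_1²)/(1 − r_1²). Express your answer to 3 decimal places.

φ_{22} = (r_2 − r_1²) / (1 − r_1²)
r_1² = (0.107)² = 0.011449
Numerator = -0.15 − 0.0114 = -0.1614; denominator = 1 − 0.0114 = 0.9886
φ_{22} = -0.1614 / 0.9886 = -0.163

-0.163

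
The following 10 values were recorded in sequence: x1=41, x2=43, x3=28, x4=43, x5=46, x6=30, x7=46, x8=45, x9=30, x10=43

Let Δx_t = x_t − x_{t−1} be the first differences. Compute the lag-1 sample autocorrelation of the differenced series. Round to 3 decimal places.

-0.516

First differences Δx: 2, -15, 15, 3, -16, 16, -1, -15, 13
Mean of differences = 0.2222
Numerator Σ(Δx_t−Δx̄)(Δx_{t+1}−Δx̄) = -707.1605
Denominator Σ(Δx_t−Δx̄)² = 1369.5556
r_1(Δx) = -707.1605 / 1369.5556 = -0.516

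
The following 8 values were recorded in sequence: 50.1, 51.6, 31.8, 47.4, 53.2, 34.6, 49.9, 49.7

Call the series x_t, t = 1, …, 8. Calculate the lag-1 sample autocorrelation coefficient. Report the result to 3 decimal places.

Mean x̄ = (50.1 + 51.6 + 31.8 + 47.4 + 53.2 + 34.6 + 49.9 + 49.7)/8 = 46.0375
Deviations from mean: 4.0625, 5.5625, -14.2375, 1.3625, 7.1625, -11.4375, 3.8625, 3.6625
Numerator Σ_{t=1}^{7}(x_t−x̄)(x_{t+1}−x̄) = -178.1902
Denominator Σ(x_t−x̄)² = 462.4588
r_1 = -178.1902 / 462.4588 = -0.385

-0.385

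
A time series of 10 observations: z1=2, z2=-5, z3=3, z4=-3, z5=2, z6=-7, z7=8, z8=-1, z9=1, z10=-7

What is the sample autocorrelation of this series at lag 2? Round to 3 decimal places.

Mean z̄ = (2 − 5 + 3 − 3 + 2 − 7 + 8 − 1 + 1 − 7)/10 = -0.7000
Numerator Σ_{t=1}^{8}(z_t−z̄)(z_{t+2}−z̄) = 86.4200
Denominator Σ(z_t−z̄)² = 210.1000
r_2 = 86.4200 / 210.1000 = 0.411

0.411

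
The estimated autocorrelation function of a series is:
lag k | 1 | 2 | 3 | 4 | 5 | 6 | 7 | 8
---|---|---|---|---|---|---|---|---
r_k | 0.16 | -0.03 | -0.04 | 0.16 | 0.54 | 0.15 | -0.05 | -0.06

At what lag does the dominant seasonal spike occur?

5

The largest autocorrelation is r_5 = 0.54; the remaining lags stay at or below 0.16.
The dominant spike at lag 5 indicates a seasonal period of 5.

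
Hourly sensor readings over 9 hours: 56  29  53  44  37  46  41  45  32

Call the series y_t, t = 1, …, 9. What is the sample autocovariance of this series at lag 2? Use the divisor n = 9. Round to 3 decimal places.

11.252

Mean ȳ = (56 + 29 + 53 + 44 + 37 + 46 + 41 + 45 + 32)/9 = 42.5556
Σ_{t=1}^{7}(y_t−ȳ)(y_{t+2}−ȳ) = 101.2716
γ_2 = 101.2716 / 9 = 11.252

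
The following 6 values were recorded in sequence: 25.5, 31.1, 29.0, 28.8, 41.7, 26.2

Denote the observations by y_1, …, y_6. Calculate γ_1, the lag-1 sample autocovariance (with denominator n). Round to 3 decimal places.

Mean ȳ = (25.5 + 31.1 + 29.0 + 28.8 + 41.7 + 26.2)/6 = 30.3833
Σ_{t=1}^{5}(y_t−ȳ)(y_{t+1}−ȳ) = -67.5603
γ_1 = -67.5603 / 6 = -11.260

-11.260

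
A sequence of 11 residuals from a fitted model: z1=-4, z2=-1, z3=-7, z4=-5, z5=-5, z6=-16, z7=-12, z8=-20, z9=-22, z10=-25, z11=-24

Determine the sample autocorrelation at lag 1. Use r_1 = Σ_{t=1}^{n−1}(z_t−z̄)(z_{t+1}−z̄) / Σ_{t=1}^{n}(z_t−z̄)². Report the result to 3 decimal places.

Mean z̄ = (-4 − 1 − 7 − 5 − 5 − 16 − 12 − 20 − 22 − 25 − 24)/11 = -12.8182
Numerator Σ_{t=1}^{10}(z_t−z̄)(z_{t+1}−z̄) = 560.2397
Denominator Σ(z_t−z̄)² = 793.6364
r_1 = 560.2397 / 793.6364 = 0.706

0.706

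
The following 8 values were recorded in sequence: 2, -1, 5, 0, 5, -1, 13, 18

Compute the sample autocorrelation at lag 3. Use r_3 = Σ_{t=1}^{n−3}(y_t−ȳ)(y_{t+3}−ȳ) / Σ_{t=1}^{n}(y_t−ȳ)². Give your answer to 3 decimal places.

-0.072

Mean ȳ = (2 − 1 + 5 + 0 + 5 − 1 + 13 + 18)/8 = 5.1250
Deviations from mean: -3.1250, -6.1250, -0.1250, -5.1250, -0.1250, -6.1250, 7.8750, 12.8750
Σ(y_t−ȳ)(y_{t+3}−ȳ) = (16.0156) + (0.7656) + (0.7656) + (-40.3594) + (-1.6094) = -24.4219
Denominator Σ(y_t−ȳ)² = 338.8750
r_3 = -24.4219 / 338.8750 = -0.072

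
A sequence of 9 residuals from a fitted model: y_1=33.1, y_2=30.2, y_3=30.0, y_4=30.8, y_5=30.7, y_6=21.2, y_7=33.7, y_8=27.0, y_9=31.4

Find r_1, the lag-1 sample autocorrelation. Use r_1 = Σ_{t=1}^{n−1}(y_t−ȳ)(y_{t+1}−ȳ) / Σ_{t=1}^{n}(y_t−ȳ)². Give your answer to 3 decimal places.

-0.482

Mean ȳ = (33.1 + 30.2 + 30.0 + 30.8 + 30.7 + 21.2 + 33.7 + 27.0 + 31.4)/9 = 29.7889
Numerator Σ_{t=1}^{8}(y_t−ȳ)(y_{t+1}−ȳ) = -54.2357
Denominator Σ(y_t−ȳ)² = 112.4689
r_1 = -54.2357 / 112.4689 = -0.482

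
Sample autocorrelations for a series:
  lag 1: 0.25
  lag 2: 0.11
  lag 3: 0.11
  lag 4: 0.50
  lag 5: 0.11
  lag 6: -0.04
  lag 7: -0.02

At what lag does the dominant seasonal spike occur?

The largest autocorrelation is r_4 = 0.50; the remaining lags stay at or below 0.25. The elevated value at lag 1 (0.25), dropping to 0.11 at lag 2, reflects decaying short-term dependence rather than seasonality.
The dominant spike at lag 4 indicates a seasonal period of 4.

4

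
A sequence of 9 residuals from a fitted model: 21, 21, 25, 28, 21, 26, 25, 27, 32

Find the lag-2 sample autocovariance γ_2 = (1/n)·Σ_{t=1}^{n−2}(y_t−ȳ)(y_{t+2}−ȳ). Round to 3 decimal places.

Mean ȳ = (21 + 21 + 25 + 28 + 21 + 26 + 25 + 27 + 32)/9 = 25.1111
Σ_{t=1}^{7}(y_t−ȳ)(y_{t+2}−ȳ) = -7.0247
γ_2 = -7.0247 / 9 = -0.781

-0.781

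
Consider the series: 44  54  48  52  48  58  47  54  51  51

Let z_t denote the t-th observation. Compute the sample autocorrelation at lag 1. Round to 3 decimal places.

-0.639

Mean z̄ = (44 + 54 + 48 + 52 + 48 + 58 + 47 + 54 + 51 + 51)/10 = 50.7000
Numerator Σ_{t=1}^{9}(z_t−z̄)(z_{t+1}−z̄) = -95.8900
Denominator Σ(z_t−z̄)² = 150.1000
r_1 = -95.8900 / 150.1000 = -0.639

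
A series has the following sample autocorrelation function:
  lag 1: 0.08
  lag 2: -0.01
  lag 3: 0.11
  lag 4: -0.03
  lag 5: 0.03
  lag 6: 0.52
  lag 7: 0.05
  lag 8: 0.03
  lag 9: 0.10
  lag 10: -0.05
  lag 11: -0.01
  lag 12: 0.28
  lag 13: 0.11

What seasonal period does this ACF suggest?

6

The largest autocorrelation is r_6 = 0.52, with a weaker echo at lag 12 (0.28); the remaining lags stay at or below 0.11.
The dominant spike at lag 6 indicates a seasonal period of 6.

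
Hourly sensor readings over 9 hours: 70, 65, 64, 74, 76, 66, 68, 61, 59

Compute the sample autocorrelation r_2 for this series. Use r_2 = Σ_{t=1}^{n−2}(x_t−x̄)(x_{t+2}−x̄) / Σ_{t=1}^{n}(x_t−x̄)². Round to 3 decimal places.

Mean x̄ = (70 + 65 + 64 + 74 + 76 + 66 + 68 + 61 + 59)/9 = 67.0000
Σ(x_t−x̄)(x_{t+2}−x̄) = (-9.0000) + (-14.0000) + (-27.0000) + (-7.0000) + (9.0000) + (6.0000) + (-8.0000) = -50.0000
Denominator Σ(x_t−x̄)² = 254.0000
r_2 = -50.0000 / 254.0000 = -0.197

-0.197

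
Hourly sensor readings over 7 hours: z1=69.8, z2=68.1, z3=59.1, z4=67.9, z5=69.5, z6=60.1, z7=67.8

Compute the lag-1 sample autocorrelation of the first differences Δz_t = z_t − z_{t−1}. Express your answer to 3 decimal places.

First differences Δz: -1.7, -9.0, 8.8, 1.6, -9.4, 7.7
Mean of differences = -0.3333
Numerator Σ(Δz_t−Δz̄)(Δz_{t+1}−Δz̄) = -140.0178
Denominator Σ(Δz_t−Δz̄)² = 310.8733
r_1(Δz) = -140.0178 / 310.8733 = -0.450

-0.450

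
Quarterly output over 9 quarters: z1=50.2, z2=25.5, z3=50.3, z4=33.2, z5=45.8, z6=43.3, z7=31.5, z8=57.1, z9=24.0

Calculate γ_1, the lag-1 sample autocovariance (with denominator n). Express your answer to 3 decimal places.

Mean z̄ = (50.2 + 25.5 + 50.3 + 33.2 + 45.8 + 43.3 + 31.5 + 57.1 + 24.0)/9 = 40.1000
Σ_{t=1}^{8}(z_t−z̄)(z_{t+1}−z̄) = -835.2700
γ_1 = -835.2700 / 9 = -92.808

-92.808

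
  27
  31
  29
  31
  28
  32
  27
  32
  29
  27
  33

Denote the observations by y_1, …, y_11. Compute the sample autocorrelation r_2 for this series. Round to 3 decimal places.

Mean ȳ = (27 + 31 + 29 + 31 + 28 + 32 + 27 + 32 + 29 + 27 + 33)/11 = 29.6364
Numerator Σ_{t=1}^{9}(y_t−ȳ)(y_{t+2}−ȳ) = 11.0083
Denominator Σ(y_t−ȳ)² = 50.5455
r_2 = 11.0083 / 50.5455 = 0.218

0.218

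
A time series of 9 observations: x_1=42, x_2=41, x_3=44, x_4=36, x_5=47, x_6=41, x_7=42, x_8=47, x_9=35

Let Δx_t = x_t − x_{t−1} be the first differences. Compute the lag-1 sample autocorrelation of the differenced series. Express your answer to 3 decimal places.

First differences Δx: -1, 3, -8, 11, -6, 1, 5, -12
Mean of differences = -0.8750
Numerator Σ(Δx_t−Δx̄)(Δx_{t+1}−Δx̄) = -237.5156
Denominator Σ(Δx_t−Δx̄)² = 394.8750
r_1(Δx) = -237.5156 / 394.8750 = -0.601

-0.601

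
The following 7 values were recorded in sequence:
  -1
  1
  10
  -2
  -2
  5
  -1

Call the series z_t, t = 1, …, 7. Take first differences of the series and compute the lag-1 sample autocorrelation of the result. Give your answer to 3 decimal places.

First differences Δz: 2, 9, -12, 0, 7, -6
Mean of differences = 0.0000
Numerator Σ(Δz_t−Δz̄)(Δz_{t+1}−Δz̄) = -132.0000
Denominator Σ(Δz_t−Δz̄)² = 314.0000
r_1(Δz) = -132.0000 / 314.0000 = -0.420

-0.420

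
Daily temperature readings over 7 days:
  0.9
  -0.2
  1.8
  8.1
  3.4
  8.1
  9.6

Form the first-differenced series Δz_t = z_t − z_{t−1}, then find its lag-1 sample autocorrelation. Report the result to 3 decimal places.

-0.615

First differences Δz: -1.1, 2.0, 6.3, -4.7, 4.7, 1.5
Mean of differences = 1.4500
Numerator Σ(Δz_t−Δz̄)(Δz_{t+1}−Δz̄) = -48.3875
Denominator Σ(Δz_t−Δz̄)² = 78.7150
r_1(Δz) = -48.3875 / 78.7150 = -0.615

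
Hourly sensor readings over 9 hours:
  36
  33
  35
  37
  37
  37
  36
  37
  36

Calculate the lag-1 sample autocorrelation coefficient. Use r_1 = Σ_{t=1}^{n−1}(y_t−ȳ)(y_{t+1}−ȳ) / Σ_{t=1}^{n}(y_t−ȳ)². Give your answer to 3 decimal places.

Mean ȳ = (36 + 33 + 35 + 37 + 37 + 37 + 36 + 37 + 36)/9 = 36.0000
Numerator Σ_{t=1}^{8}(y_t−ȳ)(y_{t+1}−ȳ) = 4.0000
Denominator Σ(y_t−ȳ)² = 14.0000
r_1 = 4.0000 / 14.0000 = 0.286

0.286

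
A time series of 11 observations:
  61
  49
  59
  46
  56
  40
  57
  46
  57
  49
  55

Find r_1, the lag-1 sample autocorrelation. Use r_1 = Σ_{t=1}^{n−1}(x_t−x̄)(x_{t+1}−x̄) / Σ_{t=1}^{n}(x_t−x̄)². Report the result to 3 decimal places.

-0.693

Mean x̄ = (61 + 49 + 59 + 46 + 56 + 40 + 57 + 46 + 57 + 49 + 55)/11 = 52.2727
Numerator Σ_{t=1}^{10}(x_t−x̄)(x_{t+1}−x̄) = -303.6198
Denominator Σ(x_t−x̄)² = 438.1818
r_1 = -303.6198 / 438.1818 = -0.693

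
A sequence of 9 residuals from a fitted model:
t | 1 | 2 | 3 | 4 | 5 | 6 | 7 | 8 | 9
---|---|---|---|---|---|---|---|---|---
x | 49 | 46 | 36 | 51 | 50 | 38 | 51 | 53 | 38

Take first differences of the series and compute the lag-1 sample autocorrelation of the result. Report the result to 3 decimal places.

-0.319

First differences Δx: -3, -10, 15, -1, -12, 13, 2, -15
Mean of differences = -1.3750
Numerator Σ(Δx_t−Δx̄)(Δx_{t+1}−Δx̄) = -275.2656
Denominator Σ(Δx_t−Δx̄)² = 861.8750
r_1(Δx) = -275.2656 / 861.8750 = -0.319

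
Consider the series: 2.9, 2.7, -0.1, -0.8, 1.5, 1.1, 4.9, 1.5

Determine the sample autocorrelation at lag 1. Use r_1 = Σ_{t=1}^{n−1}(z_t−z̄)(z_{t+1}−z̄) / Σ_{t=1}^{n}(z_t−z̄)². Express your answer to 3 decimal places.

Mean z̄ = (2.9 + 2.7 − 0.1 − 0.8 + 1.5 + 1.1 + 4.9 + 1.5)/8 = 1.7125
Deviations from mean: 1.1875, 0.9875, -1.8125, -2.5125, -0.2125, -0.6125, 3.1875, -0.2125
Numerator Σ_{t=1}^{7}(z_t−z̄)(z_{t+1}−z̄) = 1.9711
Denominator Σ(z_t−z̄)² = 22.6088
r_1 = 1.9711 / 22.6088 = 0.087

0.087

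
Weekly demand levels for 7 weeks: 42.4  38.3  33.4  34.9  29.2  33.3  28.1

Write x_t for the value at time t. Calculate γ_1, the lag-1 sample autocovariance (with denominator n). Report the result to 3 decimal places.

5.189

Mean x̄ = (42.4 + 38.3 + 33.4 + 34.9 + 29.2 + 33.3 + 28.1)/7 = 34.2286
Deviations: 8.1714, 4.0714, -0.8286, 0.6714, -5.0286, -0.9286, -6.1286
Σ_{t=1}^{6}(x_t−x̄)(x_{t+1}−x̄) = 36.3235
γ_1 = 36.3235 / 7 = 5.189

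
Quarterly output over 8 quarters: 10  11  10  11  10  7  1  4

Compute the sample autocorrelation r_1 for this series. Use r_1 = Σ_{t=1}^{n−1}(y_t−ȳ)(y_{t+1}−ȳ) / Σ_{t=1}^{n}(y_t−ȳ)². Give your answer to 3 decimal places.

Mean ȳ = (10 + 11 + 10 + 11 + 10 + 7 + 1 + 4)/8 = 8.0000
Deviations from mean: 2.0000, 3.0000, 2.0000, 3.0000, 2.0000, -1.0000, -7.0000, -4.0000
Σ(y_t−ȳ)(y_{t+1}−ȳ) = (6.0000) + (6.0000) + (6.0000) + (6.0000) + (-2.0000) + (7.0000) + (28.0000) = 57.0000
Denominator Σ(y_t−ȳ)² = 96.0000
r_1 = 57.0000 / 96.0000 = 0.594

0.594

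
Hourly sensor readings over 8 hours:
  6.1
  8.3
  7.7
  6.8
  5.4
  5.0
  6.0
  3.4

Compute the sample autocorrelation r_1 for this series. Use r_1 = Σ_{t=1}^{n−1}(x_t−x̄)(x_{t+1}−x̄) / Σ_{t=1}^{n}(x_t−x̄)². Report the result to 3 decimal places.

Mean x̄ = (6.1 + 8.3 + 7.7 + 6.8 + 5.4 + 5.0 + 6.0 + 3.4)/8 = 6.0875
Numerator Σ_{t=1}^{7}(x_t−x̄)(x_{t+1}−x̄) = 5.3323
Denominator Σ(x_t−x̄)² = 16.8888
r_1 = 5.3323 / 16.8888 = 0.316

0.316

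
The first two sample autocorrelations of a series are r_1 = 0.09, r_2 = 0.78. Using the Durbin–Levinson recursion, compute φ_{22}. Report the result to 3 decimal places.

0.778

φ_{22} = (r_2 − r_1²) / (1 − r_1²)
r_1² = (0.09)² = 0.0081
Numerator = 0.78 − 0.0081 = 0.7719; denominator = 1 − 0.0081 = 0.9919
φ_{22} = 0.7719 / 0.9919 = 0.778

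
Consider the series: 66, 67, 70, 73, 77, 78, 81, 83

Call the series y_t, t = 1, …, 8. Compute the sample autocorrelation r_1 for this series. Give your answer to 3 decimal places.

0.659

Mean ȳ = (66 + 67 + 70 + 73 + 77 + 78 + 81 + 83)/8 = 74.3750
Deviations from mean: -8.3750, -7.3750, -4.3750, -1.3750, 2.6250, 3.6250, 6.6250, 8.6250
Σ(y_t−ȳ)(y_{t+1}−ȳ) = (61.7656) + (32.2656) + (6.0156) + (-3.6094) + (9.5156) + (24.0156) + (57.1406) = 187.1094
Denominator Σ(y_t−ȳ)² = 283.8750
r_1 = 187.1094 / 283.8750 = 0.659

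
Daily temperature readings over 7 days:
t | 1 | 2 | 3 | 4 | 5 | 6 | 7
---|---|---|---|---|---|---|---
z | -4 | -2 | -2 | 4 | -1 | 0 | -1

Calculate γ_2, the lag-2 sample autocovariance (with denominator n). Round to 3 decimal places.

Mean z̄ = (-4 − 2 − 2 + 4 − 1 + 0 − 1)/7 = -0.8571
Deviations: -3.1429, -1.1429, -1.1429, 4.8571, -0.1429, 0.8571, -0.1429
Σ_{t=1}^{5}(z_t−z̄)(z_{t+2}−z̄) = 2.3878
γ_2 = 2.3878 / 7 = 0.341

0.341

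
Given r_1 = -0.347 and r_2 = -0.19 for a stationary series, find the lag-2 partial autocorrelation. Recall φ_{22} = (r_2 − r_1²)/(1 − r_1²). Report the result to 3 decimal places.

-0.353

φ_{22} = (r_2 − r_1²) / (1 − r_1²)
r_1² = (-0.347)² = 0.120409
Numerator = -0.19 − 0.1204 = -0.3104; denominator = 1 − 0.1204 = 0.8796
φ_{22} = -0.3104 / 0.8796 = -0.353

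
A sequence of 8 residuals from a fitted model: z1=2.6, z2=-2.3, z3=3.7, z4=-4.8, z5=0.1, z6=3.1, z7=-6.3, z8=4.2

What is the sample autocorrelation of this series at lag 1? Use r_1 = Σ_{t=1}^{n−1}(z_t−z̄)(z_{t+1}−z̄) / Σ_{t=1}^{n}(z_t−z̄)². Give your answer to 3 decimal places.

Mean z̄ = (2.6 − 2.3 + 3.7 − 4.8 + 0.1 + 3.1 − 6.3 + 4.2)/8 = 0.0375
Deviations from mean: 2.5625, -2.3375, 3.6625, -4.8375, 0.0625, 3.0625, -6.3375, 4.1625
Σ(z_t−z̄)(z_{t+1}−z̄) = (-5.9898) + (-8.5611) + (-17.7173) + (-0.3023) + (0.1914) + (-19.4086) + (-26.3798) = -78.1677
Denominator Σ(z_t−z̄)² = 115.7188
r_1 = -78.1677 / 115.7188 = -0.675

-0.675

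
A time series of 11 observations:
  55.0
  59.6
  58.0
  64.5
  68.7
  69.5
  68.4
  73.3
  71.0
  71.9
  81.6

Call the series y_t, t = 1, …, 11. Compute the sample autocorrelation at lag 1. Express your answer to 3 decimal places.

0.520

Mean ȳ = (55.0 + 59.6 + 58.0 + 64.5 + 68.7 + 69.5 + 68.4 + 73.3 + 71.0 + 71.9 + 81.6)/11 = 67.4091
Numerator Σ_{t=1}^{10}(y_t−ȳ)(y_{t+1}−ȳ) = 305.6154
Denominator Σ(y_t−ȳ)² = 588.1291
r_1 = 305.6154 / 588.1291 = 0.520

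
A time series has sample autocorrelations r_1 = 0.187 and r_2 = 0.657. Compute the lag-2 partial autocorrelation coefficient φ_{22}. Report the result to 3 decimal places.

0.645

φ_{22} = (r_2 − r_1²) / (1 − r_1²)
r_1² = (0.187)² = 0.034969
Numerator = 0.657 − 0.0350 = 0.6220; denominator = 1 − 0.0350 = 0.9650
φ_{22} = 0.6220 / 0.9650 = 0.645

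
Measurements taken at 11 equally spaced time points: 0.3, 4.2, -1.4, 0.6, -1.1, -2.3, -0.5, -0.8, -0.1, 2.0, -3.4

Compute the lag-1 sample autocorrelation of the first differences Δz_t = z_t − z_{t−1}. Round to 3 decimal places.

-0.529

First differences Δz: 3.9, -5.6, 2.0, -1.7, -1.2, 1.8, -0.3, 0.7, 2.1, -5.4
Mean of differences = -0.3700
Numerator Σ(Δz_t−Δz̄)(Δz_{t+1}−Δz̄) = -48.1309
Denominator Σ(Δz_t−Δz̄)² = 90.9210
r_1(Δz) = -48.1309 / 90.9210 = -0.529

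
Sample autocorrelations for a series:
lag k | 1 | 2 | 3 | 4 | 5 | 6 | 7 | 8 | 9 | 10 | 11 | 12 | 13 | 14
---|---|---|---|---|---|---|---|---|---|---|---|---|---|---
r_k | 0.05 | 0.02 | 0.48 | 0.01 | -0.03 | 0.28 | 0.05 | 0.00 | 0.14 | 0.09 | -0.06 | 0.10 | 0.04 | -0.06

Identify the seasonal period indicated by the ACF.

The largest autocorrelation is r_3 = 0.48, with a weaker echo at lag 6 (0.28); the remaining lags stay at or below 0.14.
The dominant spike at lag 3 indicates a seasonal period of 3.

3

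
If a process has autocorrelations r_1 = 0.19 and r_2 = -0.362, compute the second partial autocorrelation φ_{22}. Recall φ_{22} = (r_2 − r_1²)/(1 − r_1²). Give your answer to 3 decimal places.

φ_{22} = (r_2 − r_1²) / (1 − r_1²)
r_1² = (0.19)² = 0.0361
Numerator = -0.362 − 0.0361 = -0.3981; denominator = 1 − 0.0361 = 0.9639
φ_{22} = -0.3981 / 0.9639 = -0.413

-0.413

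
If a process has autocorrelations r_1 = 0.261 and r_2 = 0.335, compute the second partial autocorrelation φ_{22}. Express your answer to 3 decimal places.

0.286

φ_{22} = (r_2 − r_1²) / (1 − r_1²)
r_1² = (0.261)² = 0.068121
Numerator = 0.335 − 0.0681 = 0.2669; denominator = 1 − 0.0681 = 0.9319
φ_{22} = 0.2669 / 0.9319 = 0.286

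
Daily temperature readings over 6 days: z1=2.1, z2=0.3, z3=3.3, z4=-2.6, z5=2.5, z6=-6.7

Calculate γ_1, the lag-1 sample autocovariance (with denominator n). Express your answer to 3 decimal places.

Mean z̄ = (2.1 + 0.3 + 3.3 − 2.6 + 2.5 − 6.7)/6 = -0.1833
Deviations: 2.2833, 0.4833, 3.4833, -2.4167, 2.6833, -6.5167
Σ_{t=1}^{5}(z_t−z̄)(z_{t+1}−z̄) = -29.6019
γ_1 = -29.6019 / 6 = -4.934

-4.934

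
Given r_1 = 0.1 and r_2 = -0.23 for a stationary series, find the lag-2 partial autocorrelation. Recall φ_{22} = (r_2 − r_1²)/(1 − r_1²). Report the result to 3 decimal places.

-0.242

φ_{22} = (r_2 − r_1²) / (1 − r_1²)
r_1² = (0.1)² = 0.01
Numerator = -0.23 − 0.0100 = -0.2400; denominator = 1 − 0.0100 = 0.9900
φ_{22} = -0.2400 / 0.9900 = -0.242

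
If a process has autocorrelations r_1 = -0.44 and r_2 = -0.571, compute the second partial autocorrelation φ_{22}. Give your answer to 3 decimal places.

φ_{22} = (r_2 − r_1²) / (1 − r_1²)
r_1² = (-0.44)² = 0.1936
Numerator = -0.571 − 0.1936 = -0.7646; denominator = 1 − 0.1936 = 0.8064
φ_{22} = -0.7646 / 0.8064 = -0.948

-0.948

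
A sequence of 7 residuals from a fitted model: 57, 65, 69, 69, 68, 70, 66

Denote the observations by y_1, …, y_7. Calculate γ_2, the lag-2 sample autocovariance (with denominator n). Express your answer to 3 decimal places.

-2.064

Mean ȳ = (57 + 65 + 69 + 69 + 68 + 70 + 66)/7 = 66.2857
Deviations: -9.2857, -1.2857, 2.7143, 2.7143, 1.7143, 3.7143, -0.2857
Σ_{t=1}^{5}(y_t−ȳ)(y_{t+2}−ȳ) = -14.4490
γ_2 = -14.4490 / 7 = -2.064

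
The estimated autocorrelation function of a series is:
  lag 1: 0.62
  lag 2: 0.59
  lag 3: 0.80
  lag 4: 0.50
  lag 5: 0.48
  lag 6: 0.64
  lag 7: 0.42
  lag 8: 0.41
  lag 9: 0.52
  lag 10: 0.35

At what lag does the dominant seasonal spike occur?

3

The largest autocorrelation is r_3 = 0.80, with a weaker echo at lag 6 (0.64); the remaining lags stay at or below 0.62. The elevated value at lag 1 (0.62), dropping to 0.59 at lag 2, reflects decaying short-term dependence rather than seasonality.
The dominant spike at lag 3 indicates a seasonal period of 3.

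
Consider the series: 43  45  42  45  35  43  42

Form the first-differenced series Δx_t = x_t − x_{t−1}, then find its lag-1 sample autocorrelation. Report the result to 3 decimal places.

-0.714

First differences Δx: 2, -3, 3, -10, 8, -1
Mean of differences = -0.1667
Numerator Σ(Δx_t−Δx̄)(Δx_{t+1}−Δx̄) = -133.3611
Denominator Σ(Δx_t−Δx̄)² = 186.8333
r_1(Δx) = -133.3611 / 186.8333 = -0.714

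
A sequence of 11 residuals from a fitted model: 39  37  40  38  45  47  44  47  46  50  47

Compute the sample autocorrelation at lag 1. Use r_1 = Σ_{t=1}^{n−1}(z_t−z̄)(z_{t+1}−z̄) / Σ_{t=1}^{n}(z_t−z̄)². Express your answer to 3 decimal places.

Mean z̄ = (39 + 37 + 40 + 38 + 45 + 47 + 44 + 47 + 46 + 50 + 47)/11 = 43.6364
Numerator Σ_{t=1}^{10}(z_t−z̄)(z_{t+1}−z̄) = 119.1405
Denominator Σ(z_t−z̄)² = 192.5455
r_1 = 119.1405 / 192.5455 = 0.619

0.619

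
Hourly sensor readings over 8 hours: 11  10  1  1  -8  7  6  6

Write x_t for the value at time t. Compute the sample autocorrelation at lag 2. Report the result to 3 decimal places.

Mean x̄ = (11 + 10 + 1 + 1 − 8 + 7 + 6 + 6)/8 = 4.2500
Deviations from mean: 6.7500, 5.7500, -3.2500, -3.2500, -12.2500, 2.7500, 1.7500, 1.7500
Σ(x_t−x̄)(x_{t+2}−x̄) = (-21.9375) + (-18.6875) + (39.8125) + (-8.9375) + (-21.4375) + (4.8125) = -26.3750
Denominator Σ(x_t−x̄)² = 263.5000
r_2 = -26.3750 / 263.5000 = -0.100

-0.100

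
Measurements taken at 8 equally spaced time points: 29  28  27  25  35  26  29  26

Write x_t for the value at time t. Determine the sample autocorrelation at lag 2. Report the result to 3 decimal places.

0.128

Mean x̄ = (29 + 28 + 27 + 25 + 35 + 26 + 29 + 26)/8 = 28.1250
Deviations from mean: 0.8750, -0.1250, -1.1250, -3.1250, 6.8750, -2.1250, 0.8750, -2.1250
Σ(x_t−x̄)(x_{t+2}−x̄) = (-0.9844) + (0.3906) + (-7.7344) + (6.6406) + (6.0156) + (4.5156) = 8.8438
Denominator Σ(x_t−x̄)² = 68.8750
r_2 = 8.8438 / 68.8750 = 0.128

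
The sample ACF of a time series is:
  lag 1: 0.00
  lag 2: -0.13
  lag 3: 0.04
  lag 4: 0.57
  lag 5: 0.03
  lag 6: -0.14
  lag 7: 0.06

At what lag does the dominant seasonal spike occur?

4

The largest autocorrelation is r_4 = 0.57; the remaining lags stay at or below 0.06.
The dominant spike at lag 4 indicates a seasonal period of 4.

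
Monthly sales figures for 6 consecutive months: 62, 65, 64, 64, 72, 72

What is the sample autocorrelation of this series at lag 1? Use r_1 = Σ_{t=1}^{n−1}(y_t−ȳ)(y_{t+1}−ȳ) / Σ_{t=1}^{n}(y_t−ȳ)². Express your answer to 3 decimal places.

Mean ȳ = (62 + 65 + 64 + 64 + 72 + 72)/6 = 66.5000
Σ(y_t−ȳ)(y_{t+1}−ȳ) = (6.7500) + (3.7500) + (6.2500) + (-13.7500) + (30.2500) = 33.2500
Denominator Σ(y_t−ȳ)² = 95.5000
r_1 = 33.2500 / 95.5000 = 0.348

0.348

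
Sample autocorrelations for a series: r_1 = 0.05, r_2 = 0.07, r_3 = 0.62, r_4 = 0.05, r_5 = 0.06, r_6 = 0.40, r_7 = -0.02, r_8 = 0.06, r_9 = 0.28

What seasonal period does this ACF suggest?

The largest autocorrelation is r_3 = 0.62, with weaker echoes at lags 6 (0.40) and 9 (0.28); the remaining lags stay at or below 0.07.
The dominant spike at lag 3 indicates a seasonal period of 3.

3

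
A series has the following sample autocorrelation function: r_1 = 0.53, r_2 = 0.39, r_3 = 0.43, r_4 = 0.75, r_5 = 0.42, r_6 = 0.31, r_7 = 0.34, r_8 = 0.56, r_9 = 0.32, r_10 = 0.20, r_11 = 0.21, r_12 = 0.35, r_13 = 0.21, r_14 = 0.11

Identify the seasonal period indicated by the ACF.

The largest autocorrelation is r_4 = 0.75, with a weaker echo at lag 8 (0.56); the remaining lags stay at or below 0.53. The elevated value at lag 1 (0.53), dropping to 0.39 at lag 2, reflects decaying short-term dependence rather than seasonality.
The dominant spike at lag 4 indicates a seasonal period of 4.

4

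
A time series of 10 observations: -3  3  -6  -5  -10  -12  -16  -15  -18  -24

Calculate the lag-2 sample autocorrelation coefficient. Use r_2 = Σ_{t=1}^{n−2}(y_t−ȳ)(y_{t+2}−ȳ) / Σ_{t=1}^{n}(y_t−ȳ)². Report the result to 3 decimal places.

0.358

Mean ȳ = (-3 + 3 − 6 − 5 − 10 − 12 − 16 − 15 − 18 − 24)/10 = -10.6000
Numerator Σ_{t=1}^{8}(y_t−ȳ)(y_{t+2}−ȳ) = 207.8800
Denominator Σ(y_t−ȳ)² = 580.4000
r_2 = 207.8800 / 580.4000 = 0.358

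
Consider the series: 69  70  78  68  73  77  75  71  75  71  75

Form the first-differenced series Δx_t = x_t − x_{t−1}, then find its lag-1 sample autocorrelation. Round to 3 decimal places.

-0.558

First differences Δx: 1, 8, -10, 5, 4, -2, -4, 4, -4, 4
Mean of differences = 0.6000
Numerator Σ(Δx_t−Δx̄)(Δx_{t+1}−Δx̄) = -150.9600
Denominator Σ(Δx_t−Δx̄)² = 270.4000
r_1(Δx) = -150.9600 / 270.4000 = -0.558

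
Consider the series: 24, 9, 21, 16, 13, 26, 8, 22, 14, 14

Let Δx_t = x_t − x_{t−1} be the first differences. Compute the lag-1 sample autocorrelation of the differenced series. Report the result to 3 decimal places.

-0.749

First differences Δx: -15, 12, -5, -3, 13, -18, 14, -8, 0
Mean of differences = -1.1111
Numerator Σ(Δx_t−Δx̄)(Δx_{t+1}−Δx̄) = -857.6790
Denominator Σ(Δx_t−Δx̄)² = 1144.8889
r_1(Δx) = -857.6790 / 1144.8889 = -0.749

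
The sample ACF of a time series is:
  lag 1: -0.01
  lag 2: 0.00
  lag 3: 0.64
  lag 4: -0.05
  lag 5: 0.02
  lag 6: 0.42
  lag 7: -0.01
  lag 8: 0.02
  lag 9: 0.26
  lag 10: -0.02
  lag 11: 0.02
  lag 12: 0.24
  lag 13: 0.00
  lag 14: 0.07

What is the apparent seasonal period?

The largest autocorrelation is r_3 = 0.64, with weaker echoes at lags 6 (0.42), 9 (0.26) and 12 (0.24); the remaining lags stay at or below 0.07.
The dominant spike at lag 3 indicates a seasonal period of 3.

3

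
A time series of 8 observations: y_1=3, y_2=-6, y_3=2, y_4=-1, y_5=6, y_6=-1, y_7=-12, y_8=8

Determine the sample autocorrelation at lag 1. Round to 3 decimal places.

-0.439

Mean ȳ = (3 − 6 + 2 − 1 + 6 − 1 − 12 + 8)/8 = -0.1250
Numerator Σ_{t=1}^{7}(y_t−ȳ)(y_{t+1}−ȳ) = -129.5156
Denominator Σ(y_t−ȳ)² = 294.8750
r_1 = -129.5156 / 294.8750 = -0.439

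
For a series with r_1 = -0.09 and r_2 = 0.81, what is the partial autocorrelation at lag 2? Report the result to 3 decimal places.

φ_{22} = (r_2 − r_1²) / (1 − r_1²)
r_1² = (-0.09)² = 0.0081
Numerator = 0.81 − 0.0081 = 0.8019; denominator = 1 − 0.0081 = 0.9919
φ_{22} = 0.8019 / 0.9919 = 0.808

0.808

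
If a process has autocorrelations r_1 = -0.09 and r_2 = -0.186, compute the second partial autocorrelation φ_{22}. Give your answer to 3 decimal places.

φ_{22} = (r_2 − r_1²) / (1 − r_1²)
r_1² = (-0.09)² = 0.0081
Numerator = -0.186 − 0.0081 = -0.1941; denominator = 1 − 0.0081 = 0.9919
φ_{22} = -0.1941 / 0.9919 = -0.196

-0.196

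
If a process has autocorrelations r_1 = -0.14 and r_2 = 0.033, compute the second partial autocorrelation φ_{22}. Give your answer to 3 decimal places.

0.014

φ_{22} = (r_2 − r_1²) / (1 − r_1²)
r_1² = (-0.14)² = 0.0196
Numerator = 0.033 − 0.0196 = 0.0134; denominator = 1 − 0.0196 = 0.9804
φ_{22} = 0.0134 / 0.9804 = 0.014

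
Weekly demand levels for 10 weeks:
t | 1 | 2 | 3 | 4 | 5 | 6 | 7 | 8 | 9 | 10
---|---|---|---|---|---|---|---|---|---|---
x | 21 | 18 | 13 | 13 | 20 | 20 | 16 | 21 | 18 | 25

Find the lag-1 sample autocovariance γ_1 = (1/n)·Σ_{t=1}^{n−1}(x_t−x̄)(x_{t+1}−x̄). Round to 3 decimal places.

Mean x̄ = (21 + 18 + 13 + 13 + 20 + 20 + 16 + 21 + 18 + 25)/10 = 18.5000
Σ_{t=1}^{9}(x_t−x̄)(x_{t+1}−x̄) = 11.2500
γ_1 = 11.2500 / 10 = 1.125

1.125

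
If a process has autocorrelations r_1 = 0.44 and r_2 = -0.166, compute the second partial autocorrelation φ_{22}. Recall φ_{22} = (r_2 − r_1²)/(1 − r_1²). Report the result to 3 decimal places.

-0.446

φ_{22} = (r_2 − r_1²) / (1 − r_1²)
r_1² = (0.44)² = 0.1936
Numerator = -0.166 − 0.1936 = -0.3596; denominator = 1 − 0.1936 = 0.8064
φ_{22} = -0.3596 / 0.8064 = -0.446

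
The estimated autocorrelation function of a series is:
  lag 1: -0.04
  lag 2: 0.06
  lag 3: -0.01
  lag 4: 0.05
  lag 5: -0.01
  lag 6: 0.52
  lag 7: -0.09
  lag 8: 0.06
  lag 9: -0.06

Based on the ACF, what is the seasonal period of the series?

6

The largest autocorrelation is r_6 = 0.52; the remaining lags stay at or below 0.06.
The dominant spike at lag 6 indicates a seasonal period of 6.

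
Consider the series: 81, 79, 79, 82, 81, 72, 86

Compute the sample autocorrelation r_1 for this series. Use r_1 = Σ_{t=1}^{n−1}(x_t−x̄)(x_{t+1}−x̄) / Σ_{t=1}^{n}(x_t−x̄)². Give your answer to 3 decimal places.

-0.519

Mean x̄ = (81 + 79 + 79 + 82 + 81 + 72 + 86)/7 = 80.0000
Deviations from mean: 1.0000, -1.0000, -1.0000, 2.0000, 1.0000, -8.0000, 6.0000
Σ(x_t−x̄)(x_{t+1}−x̄) = (-1.0000) + (1.0000) + (-2.0000) + (2.0000) + (-8.0000) + (-48.0000) = -56.0000
Denominator Σ(x_t−x̄)² = 108.0000
r_1 = -56.0000 / 108.0000 = -0.519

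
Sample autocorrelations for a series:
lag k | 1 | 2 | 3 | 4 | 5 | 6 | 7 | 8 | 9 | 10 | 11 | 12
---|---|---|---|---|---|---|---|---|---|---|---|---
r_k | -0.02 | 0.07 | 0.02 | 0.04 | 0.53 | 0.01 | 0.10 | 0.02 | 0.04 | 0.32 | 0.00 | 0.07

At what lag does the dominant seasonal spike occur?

The largest autocorrelation is r_5 = 0.53, with a weaker echo at lag 10 (0.32); the remaining lags stay at or below 0.10.
The dominant spike at lag 5 indicates a seasonal period of 5.

5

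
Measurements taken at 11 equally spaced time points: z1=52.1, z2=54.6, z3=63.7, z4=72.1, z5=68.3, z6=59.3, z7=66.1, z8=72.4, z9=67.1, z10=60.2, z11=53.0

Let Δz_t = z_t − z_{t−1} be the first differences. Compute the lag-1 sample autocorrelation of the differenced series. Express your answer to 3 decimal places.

0.289

First differences Δz: 2.5, 9.1, 8.4, -3.8, -9.0, 6.8, 6.3, -5.3, -6.9, -7.2
Mean of differences = 0.0900
Numerator Σ(Δz_t−Δz̄)(Δz_{t+1}−Δz̄) = 135.4579
Denominator Σ(Δz_t−Δz̄)² = 468.4490
r_1(Δz) = 135.4579 / 468.4490 = 0.289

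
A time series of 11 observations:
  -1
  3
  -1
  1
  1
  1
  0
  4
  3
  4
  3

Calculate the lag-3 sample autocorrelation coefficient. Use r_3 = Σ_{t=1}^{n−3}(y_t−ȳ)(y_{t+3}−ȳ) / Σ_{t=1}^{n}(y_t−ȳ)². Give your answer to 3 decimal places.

0.015

Mean ȳ = (-1 + 3 − 1 + 1 + 1 + 1 + 0 + 4 + 3 + 4 + 3)/11 = 1.6364
Numerator Σ_{t=1}^{8}(y_t−ȳ)(y_{t+3}−ȳ) = 0.5124
Denominator Σ(y_t−ȳ)² = 34.5455
r_3 = 0.5124 / 34.5455 = 0.015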